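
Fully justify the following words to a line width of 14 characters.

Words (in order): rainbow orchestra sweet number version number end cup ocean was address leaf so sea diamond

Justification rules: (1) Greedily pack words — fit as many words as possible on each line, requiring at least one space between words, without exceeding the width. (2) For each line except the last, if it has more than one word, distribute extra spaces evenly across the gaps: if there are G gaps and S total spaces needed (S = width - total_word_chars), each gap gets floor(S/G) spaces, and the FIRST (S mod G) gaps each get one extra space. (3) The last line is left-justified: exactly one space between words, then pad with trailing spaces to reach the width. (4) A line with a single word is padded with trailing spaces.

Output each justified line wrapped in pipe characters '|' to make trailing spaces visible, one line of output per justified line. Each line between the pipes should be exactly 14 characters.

Line 1: ['rainbow'] (min_width=7, slack=7)
Line 2: ['orchestra'] (min_width=9, slack=5)
Line 3: ['sweet', 'number'] (min_width=12, slack=2)
Line 4: ['version', 'number'] (min_width=14, slack=0)
Line 5: ['end', 'cup', 'ocean'] (min_width=13, slack=1)
Line 6: ['was', 'address'] (min_width=11, slack=3)
Line 7: ['leaf', 'so', 'sea'] (min_width=11, slack=3)
Line 8: ['diamond'] (min_width=7, slack=7)

Answer: |rainbow       |
|orchestra     |
|sweet   number|
|version number|
|end  cup ocean|
|was    address|
|leaf   so  sea|
|diamond       |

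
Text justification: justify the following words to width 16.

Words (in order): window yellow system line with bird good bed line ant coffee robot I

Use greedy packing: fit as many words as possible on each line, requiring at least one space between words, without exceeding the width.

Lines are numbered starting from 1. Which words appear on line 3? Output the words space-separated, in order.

Answer: bird good bed

Derivation:
Line 1: ['window', 'yellow'] (min_width=13, slack=3)
Line 2: ['system', 'line', 'with'] (min_width=16, slack=0)
Line 3: ['bird', 'good', 'bed'] (min_width=13, slack=3)
Line 4: ['line', 'ant', 'coffee'] (min_width=15, slack=1)
Line 5: ['robot', 'I'] (min_width=7, slack=9)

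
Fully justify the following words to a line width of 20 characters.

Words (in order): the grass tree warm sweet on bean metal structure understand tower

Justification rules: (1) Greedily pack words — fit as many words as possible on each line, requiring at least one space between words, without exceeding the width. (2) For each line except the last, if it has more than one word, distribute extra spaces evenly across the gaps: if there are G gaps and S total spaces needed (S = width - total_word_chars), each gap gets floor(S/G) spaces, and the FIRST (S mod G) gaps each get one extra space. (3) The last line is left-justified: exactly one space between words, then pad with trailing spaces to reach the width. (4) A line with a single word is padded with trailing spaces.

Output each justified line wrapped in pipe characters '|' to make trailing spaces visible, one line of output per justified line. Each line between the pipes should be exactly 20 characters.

Line 1: ['the', 'grass', 'tree', 'warm'] (min_width=19, slack=1)
Line 2: ['sweet', 'on', 'bean', 'metal'] (min_width=19, slack=1)
Line 3: ['structure', 'understand'] (min_width=20, slack=0)
Line 4: ['tower'] (min_width=5, slack=15)

Answer: |the  grass tree warm|
|sweet  on bean metal|
|structure understand|
|tower               |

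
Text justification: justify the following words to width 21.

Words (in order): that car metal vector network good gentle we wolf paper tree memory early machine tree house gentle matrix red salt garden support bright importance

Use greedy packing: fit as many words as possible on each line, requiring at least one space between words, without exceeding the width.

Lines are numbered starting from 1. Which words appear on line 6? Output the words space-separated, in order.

Line 1: ['that', 'car', 'metal', 'vector'] (min_width=21, slack=0)
Line 2: ['network', 'good', 'gentle'] (min_width=19, slack=2)
Line 3: ['we', 'wolf', 'paper', 'tree'] (min_width=18, slack=3)
Line 4: ['memory', 'early', 'machine'] (min_width=20, slack=1)
Line 5: ['tree', 'house', 'gentle'] (min_width=17, slack=4)
Line 6: ['matrix', 'red', 'salt'] (min_width=15, slack=6)
Line 7: ['garden', 'support', 'bright'] (min_width=21, slack=0)
Line 8: ['importance'] (min_width=10, slack=11)

Answer: matrix red salt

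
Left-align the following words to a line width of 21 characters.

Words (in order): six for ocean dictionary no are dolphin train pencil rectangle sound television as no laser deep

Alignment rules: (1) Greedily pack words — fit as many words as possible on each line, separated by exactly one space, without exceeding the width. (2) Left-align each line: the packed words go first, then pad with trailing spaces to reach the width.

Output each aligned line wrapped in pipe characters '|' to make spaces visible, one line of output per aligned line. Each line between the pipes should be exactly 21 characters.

Line 1: ['six', 'for', 'ocean'] (min_width=13, slack=8)
Line 2: ['dictionary', 'no', 'are'] (min_width=17, slack=4)
Line 3: ['dolphin', 'train', 'pencil'] (min_width=20, slack=1)
Line 4: ['rectangle', 'sound'] (min_width=15, slack=6)
Line 5: ['television', 'as', 'no'] (min_width=16, slack=5)
Line 6: ['laser', 'deep'] (min_width=10, slack=11)

Answer: |six for ocean        |
|dictionary no are    |
|dolphin train pencil |
|rectangle sound      |
|television as no     |
|laser deep           |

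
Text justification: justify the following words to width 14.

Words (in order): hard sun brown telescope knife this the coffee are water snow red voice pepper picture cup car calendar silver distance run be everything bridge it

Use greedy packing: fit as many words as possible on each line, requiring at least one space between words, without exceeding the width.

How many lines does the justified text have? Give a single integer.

Line 1: ['hard', 'sun', 'brown'] (min_width=14, slack=0)
Line 2: ['telescope'] (min_width=9, slack=5)
Line 3: ['knife', 'this', 'the'] (min_width=14, slack=0)
Line 4: ['coffee', 'are'] (min_width=10, slack=4)
Line 5: ['water', 'snow', 'red'] (min_width=14, slack=0)
Line 6: ['voice', 'pepper'] (min_width=12, slack=2)
Line 7: ['picture', 'cup'] (min_width=11, slack=3)
Line 8: ['car', 'calendar'] (min_width=12, slack=2)
Line 9: ['silver'] (min_width=6, slack=8)
Line 10: ['distance', 'run'] (min_width=12, slack=2)
Line 11: ['be', 'everything'] (min_width=13, slack=1)
Line 12: ['bridge', 'it'] (min_width=9, slack=5)
Total lines: 12

Answer: 12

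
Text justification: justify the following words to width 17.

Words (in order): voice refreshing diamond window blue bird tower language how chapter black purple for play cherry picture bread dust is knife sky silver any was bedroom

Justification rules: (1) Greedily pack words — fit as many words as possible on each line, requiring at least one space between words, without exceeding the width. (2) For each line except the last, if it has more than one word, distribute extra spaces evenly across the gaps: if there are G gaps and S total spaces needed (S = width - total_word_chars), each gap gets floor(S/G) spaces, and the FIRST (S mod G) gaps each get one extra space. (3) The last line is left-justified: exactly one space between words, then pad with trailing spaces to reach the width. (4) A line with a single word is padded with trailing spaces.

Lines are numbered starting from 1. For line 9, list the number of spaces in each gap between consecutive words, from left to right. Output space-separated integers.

Answer: 2 1

Derivation:
Line 1: ['voice', 'refreshing'] (min_width=16, slack=1)
Line 2: ['diamond', 'window'] (min_width=14, slack=3)
Line 3: ['blue', 'bird', 'tower'] (min_width=15, slack=2)
Line 4: ['language', 'how'] (min_width=12, slack=5)
Line 5: ['chapter', 'black'] (min_width=13, slack=4)
Line 6: ['purple', 'for', 'play'] (min_width=15, slack=2)
Line 7: ['cherry', 'picture'] (min_width=14, slack=3)
Line 8: ['bread', 'dust', 'is'] (min_width=13, slack=4)
Line 9: ['knife', 'sky', 'silver'] (min_width=16, slack=1)
Line 10: ['any', 'was', 'bedroom'] (min_width=15, slack=2)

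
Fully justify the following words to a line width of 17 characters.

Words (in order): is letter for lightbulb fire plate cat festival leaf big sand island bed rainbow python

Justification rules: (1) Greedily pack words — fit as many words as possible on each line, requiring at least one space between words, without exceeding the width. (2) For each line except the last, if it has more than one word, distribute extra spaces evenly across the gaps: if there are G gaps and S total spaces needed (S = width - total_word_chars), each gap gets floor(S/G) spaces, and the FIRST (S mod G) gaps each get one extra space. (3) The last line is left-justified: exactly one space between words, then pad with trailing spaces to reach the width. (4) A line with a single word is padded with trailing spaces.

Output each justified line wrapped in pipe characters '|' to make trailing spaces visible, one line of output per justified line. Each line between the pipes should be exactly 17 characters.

Line 1: ['is', 'letter', 'for'] (min_width=13, slack=4)
Line 2: ['lightbulb', 'fire'] (min_width=14, slack=3)
Line 3: ['plate', 'cat'] (min_width=9, slack=8)
Line 4: ['festival', 'leaf', 'big'] (min_width=17, slack=0)
Line 5: ['sand', 'island', 'bed'] (min_width=15, slack=2)
Line 6: ['rainbow', 'python'] (min_width=14, slack=3)

Answer: |is   letter   for|
|lightbulb    fire|
|plate         cat|
|festival leaf big|
|sand  island  bed|
|rainbow python   |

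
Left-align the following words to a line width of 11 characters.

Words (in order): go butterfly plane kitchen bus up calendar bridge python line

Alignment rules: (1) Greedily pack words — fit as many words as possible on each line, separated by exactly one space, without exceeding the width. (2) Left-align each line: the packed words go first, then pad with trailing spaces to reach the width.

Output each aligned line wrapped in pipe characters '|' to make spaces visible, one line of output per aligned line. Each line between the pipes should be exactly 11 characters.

Answer: |go         |
|butterfly  |
|plane      |
|kitchen bus|
|up calendar|
|bridge     |
|python line|

Derivation:
Line 1: ['go'] (min_width=2, slack=9)
Line 2: ['butterfly'] (min_width=9, slack=2)
Line 3: ['plane'] (min_width=5, slack=6)
Line 4: ['kitchen', 'bus'] (min_width=11, slack=0)
Line 5: ['up', 'calendar'] (min_width=11, slack=0)
Line 6: ['bridge'] (min_width=6, slack=5)
Line 7: ['python', 'line'] (min_width=11, slack=0)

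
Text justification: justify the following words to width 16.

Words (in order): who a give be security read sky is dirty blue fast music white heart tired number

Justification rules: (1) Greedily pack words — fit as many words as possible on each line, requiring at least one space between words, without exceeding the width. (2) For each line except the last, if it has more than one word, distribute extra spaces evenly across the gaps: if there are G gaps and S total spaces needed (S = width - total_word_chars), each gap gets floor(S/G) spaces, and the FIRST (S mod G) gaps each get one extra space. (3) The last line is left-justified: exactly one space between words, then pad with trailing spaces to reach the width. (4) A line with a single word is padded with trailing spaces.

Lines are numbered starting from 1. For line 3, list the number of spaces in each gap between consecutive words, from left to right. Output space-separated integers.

Answer: 3 3

Derivation:
Line 1: ['who', 'a', 'give', 'be'] (min_width=13, slack=3)
Line 2: ['security', 'read'] (min_width=13, slack=3)
Line 3: ['sky', 'is', 'dirty'] (min_width=12, slack=4)
Line 4: ['blue', 'fast', 'music'] (min_width=15, slack=1)
Line 5: ['white', 'heart'] (min_width=11, slack=5)
Line 6: ['tired', 'number'] (min_width=12, slack=4)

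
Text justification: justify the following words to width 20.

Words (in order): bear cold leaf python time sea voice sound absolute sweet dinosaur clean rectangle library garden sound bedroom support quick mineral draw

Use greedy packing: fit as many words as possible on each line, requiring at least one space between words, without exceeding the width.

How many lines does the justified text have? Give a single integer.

Answer: 8

Derivation:
Line 1: ['bear', 'cold', 'leaf'] (min_width=14, slack=6)
Line 2: ['python', 'time', 'sea'] (min_width=15, slack=5)
Line 3: ['voice', 'sound', 'absolute'] (min_width=20, slack=0)
Line 4: ['sweet', 'dinosaur', 'clean'] (min_width=20, slack=0)
Line 5: ['rectangle', 'library'] (min_width=17, slack=3)
Line 6: ['garden', 'sound', 'bedroom'] (min_width=20, slack=0)
Line 7: ['support', 'quick'] (min_width=13, slack=7)
Line 8: ['mineral', 'draw'] (min_width=12, slack=8)
Total lines: 8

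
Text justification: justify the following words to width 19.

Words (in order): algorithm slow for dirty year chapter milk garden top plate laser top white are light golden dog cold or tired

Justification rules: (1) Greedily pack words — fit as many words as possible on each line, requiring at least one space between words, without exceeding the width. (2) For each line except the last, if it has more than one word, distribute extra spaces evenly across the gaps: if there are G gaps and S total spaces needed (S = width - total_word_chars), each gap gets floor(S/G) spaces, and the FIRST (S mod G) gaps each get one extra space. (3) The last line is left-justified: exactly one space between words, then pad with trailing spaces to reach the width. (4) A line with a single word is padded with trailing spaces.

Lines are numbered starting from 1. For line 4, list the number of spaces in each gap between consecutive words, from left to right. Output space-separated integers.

Line 1: ['algorithm', 'slow', 'for'] (min_width=18, slack=1)
Line 2: ['dirty', 'year', 'chapter'] (min_width=18, slack=1)
Line 3: ['milk', 'garden', 'top'] (min_width=15, slack=4)
Line 4: ['plate', 'laser', 'top'] (min_width=15, slack=4)
Line 5: ['white', 'are', 'light'] (min_width=15, slack=4)
Line 6: ['golden', 'dog', 'cold', 'or'] (min_width=18, slack=1)
Line 7: ['tired'] (min_width=5, slack=14)

Answer: 3 3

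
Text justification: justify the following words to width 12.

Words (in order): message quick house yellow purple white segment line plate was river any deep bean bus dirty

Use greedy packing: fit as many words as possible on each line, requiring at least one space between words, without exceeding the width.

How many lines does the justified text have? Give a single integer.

Answer: 9

Derivation:
Line 1: ['message'] (min_width=7, slack=5)
Line 2: ['quick', 'house'] (min_width=11, slack=1)
Line 3: ['yellow'] (min_width=6, slack=6)
Line 4: ['purple', 'white'] (min_width=12, slack=0)
Line 5: ['segment', 'line'] (min_width=12, slack=0)
Line 6: ['plate', 'was'] (min_width=9, slack=3)
Line 7: ['river', 'any'] (min_width=9, slack=3)
Line 8: ['deep', 'bean'] (min_width=9, slack=3)
Line 9: ['bus', 'dirty'] (min_width=9, slack=3)
Total lines: 9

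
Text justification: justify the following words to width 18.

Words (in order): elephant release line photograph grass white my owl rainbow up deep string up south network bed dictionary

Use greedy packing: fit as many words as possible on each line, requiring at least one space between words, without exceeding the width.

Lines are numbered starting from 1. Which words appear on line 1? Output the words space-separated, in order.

Line 1: ['elephant', 'release'] (min_width=16, slack=2)
Line 2: ['line', 'photograph'] (min_width=15, slack=3)
Line 3: ['grass', 'white', 'my', 'owl'] (min_width=18, slack=0)
Line 4: ['rainbow', 'up', 'deep'] (min_width=15, slack=3)
Line 5: ['string', 'up', 'south'] (min_width=15, slack=3)
Line 6: ['network', 'bed'] (min_width=11, slack=7)
Line 7: ['dictionary'] (min_width=10, slack=8)

Answer: elephant release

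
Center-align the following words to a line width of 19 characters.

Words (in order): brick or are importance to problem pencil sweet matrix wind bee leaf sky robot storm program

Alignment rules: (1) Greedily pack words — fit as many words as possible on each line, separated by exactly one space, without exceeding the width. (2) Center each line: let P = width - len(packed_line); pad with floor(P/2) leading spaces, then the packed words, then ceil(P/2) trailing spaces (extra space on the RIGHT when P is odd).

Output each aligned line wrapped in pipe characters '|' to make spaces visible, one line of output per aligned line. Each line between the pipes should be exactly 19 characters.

Answer: |   brick or are    |
|   importance to   |
|  problem pencil   |
| sweet matrix wind |
|bee leaf sky robot |
|   storm program   |

Derivation:
Line 1: ['brick', 'or', 'are'] (min_width=12, slack=7)
Line 2: ['importance', 'to'] (min_width=13, slack=6)
Line 3: ['problem', 'pencil'] (min_width=14, slack=5)
Line 4: ['sweet', 'matrix', 'wind'] (min_width=17, slack=2)
Line 5: ['bee', 'leaf', 'sky', 'robot'] (min_width=18, slack=1)
Line 6: ['storm', 'program'] (min_width=13, slack=6)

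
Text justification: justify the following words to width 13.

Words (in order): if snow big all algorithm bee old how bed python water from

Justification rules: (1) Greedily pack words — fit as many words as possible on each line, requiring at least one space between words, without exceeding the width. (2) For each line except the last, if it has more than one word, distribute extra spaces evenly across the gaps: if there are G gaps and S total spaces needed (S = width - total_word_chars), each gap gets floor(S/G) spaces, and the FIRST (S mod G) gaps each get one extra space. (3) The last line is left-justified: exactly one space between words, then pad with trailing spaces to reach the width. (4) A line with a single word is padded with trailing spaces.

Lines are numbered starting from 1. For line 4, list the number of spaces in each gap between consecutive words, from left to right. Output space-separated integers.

Answer: 4

Derivation:
Line 1: ['if', 'snow', 'big'] (min_width=11, slack=2)
Line 2: ['all', 'algorithm'] (min_width=13, slack=0)
Line 3: ['bee', 'old', 'how'] (min_width=11, slack=2)
Line 4: ['bed', 'python'] (min_width=10, slack=3)
Line 5: ['water', 'from'] (min_width=10, slack=3)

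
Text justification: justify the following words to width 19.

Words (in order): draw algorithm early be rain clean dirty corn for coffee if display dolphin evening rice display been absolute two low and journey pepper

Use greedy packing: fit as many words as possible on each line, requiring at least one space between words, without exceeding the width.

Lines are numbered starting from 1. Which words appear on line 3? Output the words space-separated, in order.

Line 1: ['draw', 'algorithm'] (min_width=14, slack=5)
Line 2: ['early', 'be', 'rain', 'clean'] (min_width=19, slack=0)
Line 3: ['dirty', 'corn', 'for'] (min_width=14, slack=5)
Line 4: ['coffee', 'if', 'display'] (min_width=17, slack=2)
Line 5: ['dolphin', 'evening'] (min_width=15, slack=4)
Line 6: ['rice', 'display', 'been'] (min_width=17, slack=2)
Line 7: ['absolute', 'two', 'low'] (min_width=16, slack=3)
Line 8: ['and', 'journey', 'pepper'] (min_width=18, slack=1)

Answer: dirty corn for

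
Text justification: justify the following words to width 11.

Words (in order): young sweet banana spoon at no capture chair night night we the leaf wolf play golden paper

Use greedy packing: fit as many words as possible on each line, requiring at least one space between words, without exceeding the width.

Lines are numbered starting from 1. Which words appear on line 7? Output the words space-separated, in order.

Answer: the leaf

Derivation:
Line 1: ['young', 'sweet'] (min_width=11, slack=0)
Line 2: ['banana'] (min_width=6, slack=5)
Line 3: ['spoon', 'at', 'no'] (min_width=11, slack=0)
Line 4: ['capture'] (min_width=7, slack=4)
Line 5: ['chair', 'night'] (min_width=11, slack=0)
Line 6: ['night', 'we'] (min_width=8, slack=3)
Line 7: ['the', 'leaf'] (min_width=8, slack=3)
Line 8: ['wolf', 'play'] (min_width=9, slack=2)
Line 9: ['golden'] (min_width=6, slack=5)
Line 10: ['paper'] (min_width=5, slack=6)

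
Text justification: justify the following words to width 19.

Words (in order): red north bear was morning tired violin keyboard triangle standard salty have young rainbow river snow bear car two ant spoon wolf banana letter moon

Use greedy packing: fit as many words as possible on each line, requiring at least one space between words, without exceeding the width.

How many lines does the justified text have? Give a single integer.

Line 1: ['red', 'north', 'bear', 'was'] (min_width=18, slack=1)
Line 2: ['morning', 'tired'] (min_width=13, slack=6)
Line 3: ['violin', 'keyboard'] (min_width=15, slack=4)
Line 4: ['triangle', 'standard'] (min_width=17, slack=2)
Line 5: ['salty', 'have', 'young'] (min_width=16, slack=3)
Line 6: ['rainbow', 'river', 'snow'] (min_width=18, slack=1)
Line 7: ['bear', 'car', 'two', 'ant'] (min_width=16, slack=3)
Line 8: ['spoon', 'wolf', 'banana'] (min_width=17, slack=2)
Line 9: ['letter', 'moon'] (min_width=11, slack=8)
Total lines: 9

Answer: 9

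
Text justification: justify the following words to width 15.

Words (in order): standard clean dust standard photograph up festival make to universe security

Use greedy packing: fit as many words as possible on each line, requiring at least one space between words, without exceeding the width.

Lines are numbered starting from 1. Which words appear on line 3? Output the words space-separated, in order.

Line 1: ['standard', 'clean'] (min_width=14, slack=1)
Line 2: ['dust', 'standard'] (min_width=13, slack=2)
Line 3: ['photograph', 'up'] (min_width=13, slack=2)
Line 4: ['festival', 'make'] (min_width=13, slack=2)
Line 5: ['to', 'universe'] (min_width=11, slack=4)
Line 6: ['security'] (min_width=8, slack=7)

Answer: photograph up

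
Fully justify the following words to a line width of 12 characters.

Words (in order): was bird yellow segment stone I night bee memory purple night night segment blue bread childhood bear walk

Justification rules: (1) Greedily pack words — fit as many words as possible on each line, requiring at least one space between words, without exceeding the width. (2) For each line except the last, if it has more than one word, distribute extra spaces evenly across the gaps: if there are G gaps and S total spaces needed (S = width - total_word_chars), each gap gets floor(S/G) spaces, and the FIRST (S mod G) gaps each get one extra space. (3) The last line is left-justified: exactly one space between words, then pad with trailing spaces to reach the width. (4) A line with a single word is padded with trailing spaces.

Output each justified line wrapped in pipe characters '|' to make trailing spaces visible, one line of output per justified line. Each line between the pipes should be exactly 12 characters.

Line 1: ['was', 'bird'] (min_width=8, slack=4)
Line 2: ['yellow'] (min_width=6, slack=6)
Line 3: ['segment'] (min_width=7, slack=5)
Line 4: ['stone', 'I'] (min_width=7, slack=5)
Line 5: ['night', 'bee'] (min_width=9, slack=3)
Line 6: ['memory'] (min_width=6, slack=6)
Line 7: ['purple', 'night'] (min_width=12, slack=0)
Line 8: ['night'] (min_width=5, slack=7)
Line 9: ['segment', 'blue'] (min_width=12, slack=0)
Line 10: ['bread'] (min_width=5, slack=7)
Line 11: ['childhood'] (min_width=9, slack=3)
Line 12: ['bear', 'walk'] (min_width=9, slack=3)

Answer: |was     bird|
|yellow      |
|segment     |
|stone      I|
|night    bee|
|memory      |
|purple night|
|night       |
|segment blue|
|bread       |
|childhood   |
|bear walk   |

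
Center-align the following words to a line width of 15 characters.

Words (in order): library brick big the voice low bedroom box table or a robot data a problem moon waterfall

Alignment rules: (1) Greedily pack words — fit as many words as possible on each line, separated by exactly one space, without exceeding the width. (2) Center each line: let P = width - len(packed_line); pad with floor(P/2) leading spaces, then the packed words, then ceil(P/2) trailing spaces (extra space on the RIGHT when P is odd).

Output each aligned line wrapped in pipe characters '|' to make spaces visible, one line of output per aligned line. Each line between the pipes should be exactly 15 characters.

Answer: | library brick |
| big the voice |
|low bedroom box|
|  table or a   |
| robot data a  |
| problem moon  |
|   waterfall   |

Derivation:
Line 1: ['library', 'brick'] (min_width=13, slack=2)
Line 2: ['big', 'the', 'voice'] (min_width=13, slack=2)
Line 3: ['low', 'bedroom', 'box'] (min_width=15, slack=0)
Line 4: ['table', 'or', 'a'] (min_width=10, slack=5)
Line 5: ['robot', 'data', 'a'] (min_width=12, slack=3)
Line 6: ['problem', 'moon'] (min_width=12, slack=3)
Line 7: ['waterfall'] (min_width=9, slack=6)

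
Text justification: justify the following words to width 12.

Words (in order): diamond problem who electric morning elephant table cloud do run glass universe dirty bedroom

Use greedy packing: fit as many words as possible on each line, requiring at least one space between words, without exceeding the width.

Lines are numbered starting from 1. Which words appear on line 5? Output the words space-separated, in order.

Line 1: ['diamond'] (min_width=7, slack=5)
Line 2: ['problem', 'who'] (min_width=11, slack=1)
Line 3: ['electric'] (min_width=8, slack=4)
Line 4: ['morning'] (min_width=7, slack=5)
Line 5: ['elephant'] (min_width=8, slack=4)
Line 6: ['table', 'cloud'] (min_width=11, slack=1)
Line 7: ['do', 'run', 'glass'] (min_width=12, slack=0)
Line 8: ['universe'] (min_width=8, slack=4)
Line 9: ['dirty'] (min_width=5, slack=7)
Line 10: ['bedroom'] (min_width=7, slack=5)

Answer: elephant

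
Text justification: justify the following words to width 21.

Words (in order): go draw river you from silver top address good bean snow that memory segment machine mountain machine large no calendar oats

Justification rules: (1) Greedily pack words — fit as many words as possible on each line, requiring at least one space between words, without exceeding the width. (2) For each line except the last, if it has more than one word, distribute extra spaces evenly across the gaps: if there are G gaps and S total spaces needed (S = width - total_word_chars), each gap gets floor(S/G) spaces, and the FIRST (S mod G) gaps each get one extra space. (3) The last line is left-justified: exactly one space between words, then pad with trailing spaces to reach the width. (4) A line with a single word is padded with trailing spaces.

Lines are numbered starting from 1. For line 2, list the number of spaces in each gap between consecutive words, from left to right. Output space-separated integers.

Line 1: ['go', 'draw', 'river', 'you'] (min_width=17, slack=4)
Line 2: ['from', 'silver', 'top'] (min_width=15, slack=6)
Line 3: ['address', 'good', 'bean'] (min_width=17, slack=4)
Line 4: ['snow', 'that', 'memory'] (min_width=16, slack=5)
Line 5: ['segment', 'machine'] (min_width=15, slack=6)
Line 6: ['mountain', 'machine'] (min_width=16, slack=5)
Line 7: ['large', 'no', 'calendar'] (min_width=17, slack=4)
Line 8: ['oats'] (min_width=4, slack=17)

Answer: 4 4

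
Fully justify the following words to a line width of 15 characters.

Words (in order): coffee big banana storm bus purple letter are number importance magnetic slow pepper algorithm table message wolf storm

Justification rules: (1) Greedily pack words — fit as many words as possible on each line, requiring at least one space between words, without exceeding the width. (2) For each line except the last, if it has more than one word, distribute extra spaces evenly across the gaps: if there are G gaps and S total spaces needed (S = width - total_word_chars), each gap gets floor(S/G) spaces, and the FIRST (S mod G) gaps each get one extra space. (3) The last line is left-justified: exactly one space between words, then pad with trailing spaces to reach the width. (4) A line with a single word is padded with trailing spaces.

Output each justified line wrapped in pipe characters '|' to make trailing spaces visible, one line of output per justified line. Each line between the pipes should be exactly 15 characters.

Line 1: ['coffee', 'big'] (min_width=10, slack=5)
Line 2: ['banana', 'storm'] (min_width=12, slack=3)
Line 3: ['bus', 'purple'] (min_width=10, slack=5)
Line 4: ['letter', 'are'] (min_width=10, slack=5)
Line 5: ['number'] (min_width=6, slack=9)
Line 6: ['importance'] (min_width=10, slack=5)
Line 7: ['magnetic', 'slow'] (min_width=13, slack=2)
Line 8: ['pepper'] (min_width=6, slack=9)
Line 9: ['algorithm', 'table'] (min_width=15, slack=0)
Line 10: ['message', 'wolf'] (min_width=12, slack=3)
Line 11: ['storm'] (min_width=5, slack=10)

Answer: |coffee      big|
|banana    storm|
|bus      purple|
|letter      are|
|number         |
|importance     |
|magnetic   slow|
|pepper         |
|algorithm table|
|message    wolf|
|storm          |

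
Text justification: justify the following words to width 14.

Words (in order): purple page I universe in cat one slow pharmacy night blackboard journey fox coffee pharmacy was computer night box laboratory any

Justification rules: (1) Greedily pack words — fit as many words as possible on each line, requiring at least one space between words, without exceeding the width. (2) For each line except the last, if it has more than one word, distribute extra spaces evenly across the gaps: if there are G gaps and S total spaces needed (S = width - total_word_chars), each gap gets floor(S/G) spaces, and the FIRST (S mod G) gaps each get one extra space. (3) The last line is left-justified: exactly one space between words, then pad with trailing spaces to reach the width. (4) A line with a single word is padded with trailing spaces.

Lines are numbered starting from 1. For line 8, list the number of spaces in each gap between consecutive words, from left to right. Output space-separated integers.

Line 1: ['purple', 'page', 'I'] (min_width=13, slack=1)
Line 2: ['universe', 'in'] (min_width=11, slack=3)
Line 3: ['cat', 'one', 'slow'] (min_width=12, slack=2)
Line 4: ['pharmacy', 'night'] (min_width=14, slack=0)
Line 5: ['blackboard'] (min_width=10, slack=4)
Line 6: ['journey', 'fox'] (min_width=11, slack=3)
Line 7: ['coffee'] (min_width=6, slack=8)
Line 8: ['pharmacy', 'was'] (min_width=12, slack=2)
Line 9: ['computer', 'night'] (min_width=14, slack=0)
Line 10: ['box', 'laboratory'] (min_width=14, slack=0)
Line 11: ['any'] (min_width=3, slack=11)

Answer: 3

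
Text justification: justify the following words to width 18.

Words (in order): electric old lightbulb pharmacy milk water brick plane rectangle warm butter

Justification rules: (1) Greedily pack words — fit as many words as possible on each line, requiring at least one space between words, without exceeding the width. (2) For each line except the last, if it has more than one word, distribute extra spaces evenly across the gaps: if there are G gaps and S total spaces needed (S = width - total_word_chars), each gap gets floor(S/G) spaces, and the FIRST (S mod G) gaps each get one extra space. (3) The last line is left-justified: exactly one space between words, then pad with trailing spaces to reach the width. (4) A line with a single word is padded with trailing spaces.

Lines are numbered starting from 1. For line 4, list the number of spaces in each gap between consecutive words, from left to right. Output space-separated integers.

Answer: 4

Derivation:
Line 1: ['electric', 'old'] (min_width=12, slack=6)
Line 2: ['lightbulb', 'pharmacy'] (min_width=18, slack=0)
Line 3: ['milk', 'water', 'brick'] (min_width=16, slack=2)
Line 4: ['plane', 'rectangle'] (min_width=15, slack=3)
Line 5: ['warm', 'butter'] (min_width=11, slack=7)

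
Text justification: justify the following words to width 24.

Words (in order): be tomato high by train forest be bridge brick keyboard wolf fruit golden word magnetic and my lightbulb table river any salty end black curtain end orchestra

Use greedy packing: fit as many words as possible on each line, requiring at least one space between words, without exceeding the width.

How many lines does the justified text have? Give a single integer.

Answer: 7

Derivation:
Line 1: ['be', 'tomato', 'high', 'by', 'train'] (min_width=23, slack=1)
Line 2: ['forest', 'be', 'bridge', 'brick'] (min_width=22, slack=2)
Line 3: ['keyboard', 'wolf', 'fruit'] (min_width=19, slack=5)
Line 4: ['golden', 'word', 'magnetic', 'and'] (min_width=24, slack=0)
Line 5: ['my', 'lightbulb', 'table', 'river'] (min_width=24, slack=0)
Line 6: ['any', 'salty', 'end', 'black'] (min_width=19, slack=5)
Line 7: ['curtain', 'end', 'orchestra'] (min_width=21, slack=3)
Total lines: 7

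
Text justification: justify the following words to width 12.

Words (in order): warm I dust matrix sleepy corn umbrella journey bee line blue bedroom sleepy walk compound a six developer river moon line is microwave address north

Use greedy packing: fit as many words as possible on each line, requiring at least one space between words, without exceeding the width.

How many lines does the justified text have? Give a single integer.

Answer: 16

Derivation:
Line 1: ['warm', 'I', 'dust'] (min_width=11, slack=1)
Line 2: ['matrix'] (min_width=6, slack=6)
Line 3: ['sleepy', 'corn'] (min_width=11, slack=1)
Line 4: ['umbrella'] (min_width=8, slack=4)
Line 5: ['journey', 'bee'] (min_width=11, slack=1)
Line 6: ['line', 'blue'] (min_width=9, slack=3)
Line 7: ['bedroom'] (min_width=7, slack=5)
Line 8: ['sleepy', 'walk'] (min_width=11, slack=1)
Line 9: ['compound', 'a'] (min_width=10, slack=2)
Line 10: ['six'] (min_width=3, slack=9)
Line 11: ['developer'] (min_width=9, slack=3)
Line 12: ['river', 'moon'] (min_width=10, slack=2)
Line 13: ['line', 'is'] (min_width=7, slack=5)
Line 14: ['microwave'] (min_width=9, slack=3)
Line 15: ['address'] (min_width=7, slack=5)
Line 16: ['north'] (min_width=5, slack=7)
Total lines: 16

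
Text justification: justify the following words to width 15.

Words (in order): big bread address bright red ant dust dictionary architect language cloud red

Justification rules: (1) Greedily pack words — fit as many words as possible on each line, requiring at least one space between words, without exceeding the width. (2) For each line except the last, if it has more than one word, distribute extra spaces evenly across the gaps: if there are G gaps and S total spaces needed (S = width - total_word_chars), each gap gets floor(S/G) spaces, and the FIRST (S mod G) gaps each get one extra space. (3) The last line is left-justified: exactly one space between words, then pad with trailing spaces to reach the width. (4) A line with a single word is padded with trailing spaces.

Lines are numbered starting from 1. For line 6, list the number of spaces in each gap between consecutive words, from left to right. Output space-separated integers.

Answer: 2

Derivation:
Line 1: ['big', 'bread'] (min_width=9, slack=6)
Line 2: ['address', 'bright'] (min_width=14, slack=1)
Line 3: ['red', 'ant', 'dust'] (min_width=12, slack=3)
Line 4: ['dictionary'] (min_width=10, slack=5)
Line 5: ['architect'] (min_width=9, slack=6)
Line 6: ['language', 'cloud'] (min_width=14, slack=1)
Line 7: ['red'] (min_width=3, slack=12)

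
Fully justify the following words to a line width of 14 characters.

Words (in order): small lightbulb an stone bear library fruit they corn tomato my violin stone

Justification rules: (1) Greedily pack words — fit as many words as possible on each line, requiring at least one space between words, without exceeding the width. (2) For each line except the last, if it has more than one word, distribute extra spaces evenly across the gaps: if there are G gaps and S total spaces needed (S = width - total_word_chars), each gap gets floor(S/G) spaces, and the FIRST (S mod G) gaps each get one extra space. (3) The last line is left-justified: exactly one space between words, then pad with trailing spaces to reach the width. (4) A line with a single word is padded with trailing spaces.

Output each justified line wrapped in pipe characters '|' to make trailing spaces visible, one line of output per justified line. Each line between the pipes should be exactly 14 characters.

Answer: |small         |
|lightbulb   an|
|stone     bear|
|library  fruit|
|they      corn|
|tomato      my|
|violin stone  |

Derivation:
Line 1: ['small'] (min_width=5, slack=9)
Line 2: ['lightbulb', 'an'] (min_width=12, slack=2)
Line 3: ['stone', 'bear'] (min_width=10, slack=4)
Line 4: ['library', 'fruit'] (min_width=13, slack=1)
Line 5: ['they', 'corn'] (min_width=9, slack=5)
Line 6: ['tomato', 'my'] (min_width=9, slack=5)
Line 7: ['violin', 'stone'] (min_width=12, slack=2)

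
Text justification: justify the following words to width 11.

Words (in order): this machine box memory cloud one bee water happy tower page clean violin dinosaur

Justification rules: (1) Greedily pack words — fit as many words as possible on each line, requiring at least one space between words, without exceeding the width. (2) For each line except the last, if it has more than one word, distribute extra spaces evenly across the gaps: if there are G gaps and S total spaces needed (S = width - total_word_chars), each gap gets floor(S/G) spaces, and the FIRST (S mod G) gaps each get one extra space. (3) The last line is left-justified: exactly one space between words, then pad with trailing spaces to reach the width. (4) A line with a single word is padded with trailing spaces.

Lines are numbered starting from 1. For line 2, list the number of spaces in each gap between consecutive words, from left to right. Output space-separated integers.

Line 1: ['this'] (min_width=4, slack=7)
Line 2: ['machine', 'box'] (min_width=11, slack=0)
Line 3: ['memory'] (min_width=6, slack=5)
Line 4: ['cloud', 'one'] (min_width=9, slack=2)
Line 5: ['bee', 'water'] (min_width=9, slack=2)
Line 6: ['happy', 'tower'] (min_width=11, slack=0)
Line 7: ['page', 'clean'] (min_width=10, slack=1)
Line 8: ['violin'] (min_width=6, slack=5)
Line 9: ['dinosaur'] (min_width=8, slack=3)

Answer: 1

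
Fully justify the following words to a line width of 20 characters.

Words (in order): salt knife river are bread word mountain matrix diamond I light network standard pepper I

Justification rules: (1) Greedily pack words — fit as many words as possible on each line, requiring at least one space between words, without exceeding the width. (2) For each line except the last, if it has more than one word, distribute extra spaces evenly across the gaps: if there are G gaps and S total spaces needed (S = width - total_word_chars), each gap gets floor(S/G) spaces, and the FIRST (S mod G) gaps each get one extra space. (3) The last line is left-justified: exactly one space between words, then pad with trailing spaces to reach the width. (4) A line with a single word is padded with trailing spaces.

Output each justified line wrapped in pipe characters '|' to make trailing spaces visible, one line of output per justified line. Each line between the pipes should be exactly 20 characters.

Answer: |salt knife river are|
|bread  word mountain|
|matrix   diamond   I|
|light        network|
|standard pepper I   |

Derivation:
Line 1: ['salt', 'knife', 'river', 'are'] (min_width=20, slack=0)
Line 2: ['bread', 'word', 'mountain'] (min_width=19, slack=1)
Line 3: ['matrix', 'diamond', 'I'] (min_width=16, slack=4)
Line 4: ['light', 'network'] (min_width=13, slack=7)
Line 5: ['standard', 'pepper', 'I'] (min_width=17, slack=3)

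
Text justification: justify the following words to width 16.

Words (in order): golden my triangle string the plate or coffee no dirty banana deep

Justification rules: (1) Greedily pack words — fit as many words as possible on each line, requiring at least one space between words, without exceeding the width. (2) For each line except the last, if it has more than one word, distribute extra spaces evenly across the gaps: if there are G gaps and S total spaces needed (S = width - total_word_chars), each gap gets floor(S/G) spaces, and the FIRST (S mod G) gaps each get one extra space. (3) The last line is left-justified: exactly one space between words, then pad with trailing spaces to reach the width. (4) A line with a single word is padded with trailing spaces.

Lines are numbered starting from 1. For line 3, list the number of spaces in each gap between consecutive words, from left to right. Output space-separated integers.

Line 1: ['golden', 'my'] (min_width=9, slack=7)
Line 2: ['triangle', 'string'] (min_width=15, slack=1)
Line 3: ['the', 'plate', 'or'] (min_width=12, slack=4)
Line 4: ['coffee', 'no', 'dirty'] (min_width=15, slack=1)
Line 5: ['banana', 'deep'] (min_width=11, slack=5)

Answer: 3 3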